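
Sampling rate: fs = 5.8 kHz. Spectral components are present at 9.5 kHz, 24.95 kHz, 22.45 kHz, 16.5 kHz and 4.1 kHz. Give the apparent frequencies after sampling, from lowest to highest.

fs/2 = 2.9 kHz.
9.5 kHz mod fs = 3.7 kHz.
3.7 kHz > fs/2 = 2.9 kHz, folds to fs − 3.7 kHz = 2.1 kHz.
24.95 kHz mod fs = 1.75 kHz.
1.75 kHz ≤ fs/2 = 2.9 kHz, appears at 1.75 kHz.
22.45 kHz mod fs = 5.05 kHz.
5.05 kHz > fs/2 = 2.9 kHz, folds to fs − 5.05 kHz = 0.75 kHz.
16.5 kHz mod fs = 4.9 kHz.
4.9 kHz > fs/2 = 2.9 kHz, folds to fs − 4.9 kHz = 0.9 kHz.
4.1 kHz > fs/2 = 2.9 kHz, folds to fs − 4.1 kHz = 1.7 kHz.
Distinct values: {0.75 kHz, 0.9 kHz, 1.7 kHz, 1.75 kHz, 2.1 kHz}.

0.75 kHz, 0.9 kHz, 1.7 kHz, 1.75 kHz, 2.1 kHz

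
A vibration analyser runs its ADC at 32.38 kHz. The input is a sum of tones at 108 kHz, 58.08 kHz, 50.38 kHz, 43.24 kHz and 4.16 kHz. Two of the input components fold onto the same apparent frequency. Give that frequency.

fs/2 = 16.19 kHz.
108 kHz mod fs = 10.86 kHz.
10.86 kHz ≤ fs/2 = 16.19 kHz, appears at 10.86 kHz.
58.08 kHz mod fs = 25.7 kHz.
25.7 kHz > fs/2 = 16.19 kHz, folds to fs − 25.7 kHz = 6.68 kHz.
50.38 kHz mod fs = 18 kHz.
18 kHz > fs/2 = 16.19 kHz, folds to fs − 18 kHz = 14.38 kHz.
43.24 kHz mod fs = 10.86 kHz.
10.86 kHz ≤ fs/2 = 16.19 kHz, appears at 10.86 kHz.
4.16 kHz ≤ fs/2 = 16.19 kHz, passes unchanged.
43.24 kHz and 108 kHz both map to 10.86 kHz.

10.86 kHz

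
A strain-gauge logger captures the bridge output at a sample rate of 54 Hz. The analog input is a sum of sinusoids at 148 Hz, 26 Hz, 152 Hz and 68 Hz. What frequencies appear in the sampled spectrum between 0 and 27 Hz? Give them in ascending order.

10 Hz, 14 Hz, 26 Hz

fs/2 = 27 Hz.
148 Hz mod fs = 40 Hz.
40 Hz > fs/2 = 27 Hz, folds to fs − 40 Hz = 14 Hz.
26 Hz ≤ fs/2 = 27 Hz, passes unchanged.
152 Hz mod fs = 44 Hz.
44 Hz > fs/2 = 27 Hz, folds to fs − 44 Hz = 10 Hz.
68 Hz mod fs = 14 Hz.
14 Hz ≤ fs/2 = 27 Hz, appears at 14 Hz.
Distinct values: {10 Hz, 14 Hz, 26 Hz}.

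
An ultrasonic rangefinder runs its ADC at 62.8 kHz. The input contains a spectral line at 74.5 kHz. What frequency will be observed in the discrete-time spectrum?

74.5 kHz mod fs = 11.7 kHz.
11.7 kHz ≤ fs/2 = 31.4 kHz, appears at 11.7 kHz.

11.7 kHz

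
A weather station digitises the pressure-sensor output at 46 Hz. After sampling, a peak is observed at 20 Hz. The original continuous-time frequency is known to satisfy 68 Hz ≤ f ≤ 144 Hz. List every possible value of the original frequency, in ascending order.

72 Hz, 112 Hz, 118 Hz

Frequencies that alias to 20 Hz are k·fs ± 20 Hz for integer k ≥ 0.
k=0: 20 Hz.
k=1: 26 Hz, 66 Hz.
k=2: 72 Hz, 112 Hz.
k=3: 118 Hz, 158 Hz.
k=4: 164 Hz, 204 Hz.
Within [68 Hz, 144 Hz]: 72 Hz, 112 Hz, 118 Hz.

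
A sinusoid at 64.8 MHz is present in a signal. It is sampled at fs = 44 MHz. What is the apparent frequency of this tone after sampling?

64.8 MHz mod fs = 20.8 MHz.
20.8 MHz ≤ fs/2 = 22 MHz, appears at 20.8 MHz.

20.8 MHz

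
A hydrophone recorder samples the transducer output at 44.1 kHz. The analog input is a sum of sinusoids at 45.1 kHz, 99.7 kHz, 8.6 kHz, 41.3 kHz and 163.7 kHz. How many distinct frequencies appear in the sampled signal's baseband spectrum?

fs/2 = 22.05 kHz.
45.1 kHz mod fs = 1 kHz.
1 kHz ≤ fs/2 = 22.05 kHz, appears at 1 kHz.
99.7 kHz mod fs = 11.5 kHz.
11.5 kHz ≤ fs/2 = 22.05 kHz, appears at 11.5 kHz.
8.6 kHz ≤ fs/2 = 22.05 kHz, passes unchanged.
41.3 kHz > fs/2 = 22.05 kHz, folds to fs − 41.3 kHz = 2.8 kHz.
163.7 kHz mod fs = 31.4 kHz.
31.4 kHz > fs/2 = 22.05 kHz, folds to fs − 31.4 kHz = 12.7 kHz.
Distinct values: {1 kHz, 2.8 kHz, 8.6 kHz, 11.5 kHz, 12.7 kHz} → 5.

5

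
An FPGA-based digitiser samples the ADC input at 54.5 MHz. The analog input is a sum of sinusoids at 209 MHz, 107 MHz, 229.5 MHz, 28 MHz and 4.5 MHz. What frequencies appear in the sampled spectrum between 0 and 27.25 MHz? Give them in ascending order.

fs/2 = 27.25 MHz.
209 MHz mod fs = 45.5 MHz.
45.5 MHz > fs/2 = 27.25 MHz, folds to fs − 45.5 MHz = 9 MHz.
107 MHz mod fs = 52.5 MHz.
52.5 MHz > fs/2 = 27.25 MHz, folds to fs − 52.5 MHz = 2 MHz.
229.5 MHz mod fs = 11.5 MHz.
11.5 MHz ≤ fs/2 = 27.25 MHz, appears at 11.5 MHz.
28 MHz > fs/2 = 27.25 MHz, folds to fs − 28 MHz = 26.5 MHz.
4.5 MHz ≤ fs/2 = 27.25 MHz, passes unchanged.
Distinct values: {2 MHz, 4.5 MHz, 9 MHz, 11.5 MHz, 26.5 MHz}.

2 MHz, 4.5 MHz, 9 MHz, 11.5 MHz, 26.5 MHz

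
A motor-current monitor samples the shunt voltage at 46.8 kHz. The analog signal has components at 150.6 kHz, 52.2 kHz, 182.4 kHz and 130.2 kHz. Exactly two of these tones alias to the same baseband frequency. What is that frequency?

fs/2 = 23.4 kHz.
150.6 kHz mod fs = 10.2 kHz.
10.2 kHz ≤ fs/2 = 23.4 kHz, appears at 10.2 kHz.
52.2 kHz mod fs = 5.4 kHz.
5.4 kHz ≤ fs/2 = 23.4 kHz, appears at 5.4 kHz.
182.4 kHz mod fs = 42 kHz.
42 kHz > fs/2 = 23.4 kHz, folds to fs − 42 kHz = 4.8 kHz.
130.2 kHz mod fs = 36.6 kHz.
36.6 kHz > fs/2 = 23.4 kHz, folds to fs − 36.6 kHz = 10.2 kHz.
130.2 kHz and 150.6 kHz both map to 10.2 kHz.

10.2 kHz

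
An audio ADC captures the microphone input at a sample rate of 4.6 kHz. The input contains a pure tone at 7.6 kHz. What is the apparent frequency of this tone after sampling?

1.6 kHz

7.6 kHz mod fs = 3 kHz.
3 kHz > fs/2 = 2.3 kHz, folds to fs − 3 kHz = 1.6 kHz.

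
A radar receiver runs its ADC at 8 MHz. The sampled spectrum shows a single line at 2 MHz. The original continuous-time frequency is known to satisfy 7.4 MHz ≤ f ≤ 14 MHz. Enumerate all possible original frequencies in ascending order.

10 MHz, 14 MHz

Frequencies that alias to 2 MHz are k·fs ± 2 MHz for integer k ≥ 0.
k=0: 2 MHz.
k=1: 6 MHz, 10 MHz.
k=2: 14 MHz, 18 MHz.
k=3: 22 MHz, 26 MHz.
Within [7.4 MHz, 14 MHz]: 10 MHz, 14 MHz.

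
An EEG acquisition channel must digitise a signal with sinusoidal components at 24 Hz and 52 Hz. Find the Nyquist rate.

104 Hz

Highest-frequency component: 52 Hz.
Nyquist rate = 2 × 52 Hz = 104 Hz.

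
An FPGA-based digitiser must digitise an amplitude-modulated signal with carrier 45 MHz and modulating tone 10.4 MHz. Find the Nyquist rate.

110.8 MHz

AM sidebands sit at fc ± fm = 34.6 MHz and 55.4 MHz.
Highest-frequency component: 55.4 MHz.
Nyquist rate = 2 × 55.4 MHz = 110.8 MHz.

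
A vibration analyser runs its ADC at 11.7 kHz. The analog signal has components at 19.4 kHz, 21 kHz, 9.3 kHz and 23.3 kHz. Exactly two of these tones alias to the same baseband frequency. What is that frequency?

2.4 kHz

fs/2 = 5.85 kHz.
19.4 kHz mod fs = 7.7 kHz.
7.7 kHz > fs/2 = 5.85 kHz, folds to fs − 7.7 kHz = 4 kHz.
21 kHz mod fs = 9.3 kHz.
9.3 kHz > fs/2 = 5.85 kHz, folds to fs − 9.3 kHz = 2.4 kHz.
9.3 kHz > fs/2 = 5.85 kHz, folds to fs − 9.3 kHz = 2.4 kHz.
23.3 kHz mod fs = 11.6 kHz.
11.6 kHz > fs/2 = 5.85 kHz, folds to fs − 11.6 kHz = 0.1 kHz.
9.3 kHz and 21 kHz both map to 2.4 kHz.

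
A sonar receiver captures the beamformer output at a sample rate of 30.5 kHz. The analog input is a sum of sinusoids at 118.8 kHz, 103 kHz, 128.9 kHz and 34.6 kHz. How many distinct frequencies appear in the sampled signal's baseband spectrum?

fs/2 = 15.25 kHz.
118.8 kHz mod fs = 27.3 kHz.
27.3 kHz > fs/2 = 15.25 kHz, folds to fs − 27.3 kHz = 3.2 kHz.
103 kHz mod fs = 11.5 kHz.
11.5 kHz ≤ fs/2 = 15.25 kHz, appears at 11.5 kHz.
128.9 kHz mod fs = 6.9 kHz.
6.9 kHz ≤ fs/2 = 15.25 kHz, appears at 6.9 kHz.
34.6 kHz mod fs = 4.1 kHz.
4.1 kHz ≤ fs/2 = 15.25 kHz, appears at 4.1 kHz.
Distinct values: {3.2 kHz, 4.1 kHz, 6.9 kHz, 11.5 kHz} → 4.

4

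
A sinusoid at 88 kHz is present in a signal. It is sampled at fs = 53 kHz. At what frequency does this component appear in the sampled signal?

88 kHz mod fs = 35 kHz.
35 kHz > fs/2 = 26.5 kHz, folds to fs − 35 kHz = 18 kHz.

18 kHz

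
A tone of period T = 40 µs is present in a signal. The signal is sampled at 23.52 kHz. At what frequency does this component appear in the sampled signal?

1.48 kHz

T = 40 µs → f = 1/T = 25 kHz.
25 kHz mod fs = 1.48 kHz.
1.48 kHz ≤ fs/2 = 11.76 kHz, appears at 1.48 kHz.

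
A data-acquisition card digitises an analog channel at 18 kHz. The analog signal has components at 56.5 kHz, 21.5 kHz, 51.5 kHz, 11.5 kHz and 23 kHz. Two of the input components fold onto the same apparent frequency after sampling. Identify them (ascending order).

51.5 kHz, 56.5 kHz

fs/2 = 9 kHz.
56.5 kHz mod fs = 2.5 kHz.
2.5 kHz ≤ fs/2 = 9 kHz, appears at 2.5 kHz.
21.5 kHz mod fs = 3.5 kHz.
3.5 kHz ≤ fs/2 = 9 kHz, appears at 3.5 kHz.
51.5 kHz mod fs = 15.5 kHz.
15.5 kHz > fs/2 = 9 kHz, folds to fs − 15.5 kHz = 2.5 kHz.
11.5 kHz > fs/2 = 9 kHz, folds to fs − 11.5 kHz = 6.5 kHz.
23 kHz mod fs = 5 kHz.
5 kHz ≤ fs/2 = 9 kHz, appears at 5 kHz.
51.5 kHz and 56.5 kHz both map to 2.5 kHz.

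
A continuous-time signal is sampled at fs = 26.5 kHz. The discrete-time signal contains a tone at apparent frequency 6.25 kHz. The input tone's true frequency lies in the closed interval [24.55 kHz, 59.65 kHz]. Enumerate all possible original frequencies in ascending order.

32.75 kHz, 46.75 kHz, 59.25 kHz

Frequencies that alias to 6.25 kHz are k·fs ± 6.25 kHz for integer k ≥ 0.
k=0: 6.25 kHz.
k=1: 20.25 kHz, 32.75 kHz.
k=2: 46.75 kHz, 59.25 kHz.
k=3: 73.25 kHz, 85.75 kHz.
Within [24.55 kHz, 59.65 kHz]: 32.75 kHz, 46.75 kHz, 59.25 kHz.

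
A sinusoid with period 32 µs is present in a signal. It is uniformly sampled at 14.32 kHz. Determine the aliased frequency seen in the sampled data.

T = 32 µs → f = 1/T = 31.25 kHz.
31.25 kHz mod fs = 2.61 kHz.
2.61 kHz ≤ fs/2 = 7.16 kHz, appears at 2.61 kHz.

2.61 kHz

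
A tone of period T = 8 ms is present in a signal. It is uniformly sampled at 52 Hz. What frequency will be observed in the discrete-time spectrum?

21 Hz

T = 8 ms → f = 1/T = 125 Hz.
125 Hz mod fs = 21 Hz.
21 Hz ≤ fs/2 = 26 Hz, appears at 21 Hz.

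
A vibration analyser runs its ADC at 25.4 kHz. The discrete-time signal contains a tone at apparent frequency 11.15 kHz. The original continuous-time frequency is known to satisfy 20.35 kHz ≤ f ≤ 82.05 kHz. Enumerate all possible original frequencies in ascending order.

Frequencies that alias to 11.15 kHz are k·fs ± 11.15 kHz for integer k ≥ 0.
k=0: 11.15 kHz.
k=1: 14.25 kHz, 36.55 kHz.
k=2: 39.65 kHz, 61.95 kHz.
k=3: 65.05 kHz, 87.35 kHz.
k=4: 90.45 kHz, 112.75 kHz.
Within [20.35 kHz, 82.05 kHz]: 36.55 kHz, 39.65 kHz, 61.95 kHz, 65.05 kHz.

36.55 kHz, 39.65 kHz, 61.95 kHz, 65.05 kHz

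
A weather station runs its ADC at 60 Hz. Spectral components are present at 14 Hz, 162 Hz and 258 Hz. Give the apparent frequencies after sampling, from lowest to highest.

14 Hz, 18 Hz

fs/2 = 30 Hz.
14 Hz ≤ fs/2 = 30 Hz, passes unchanged.
162 Hz mod fs = 42 Hz.
42 Hz > fs/2 = 30 Hz, folds to fs − 42 Hz = 18 Hz.
258 Hz mod fs = 18 Hz.
18 Hz ≤ fs/2 = 30 Hz, appears at 18 Hz.
Distinct values: {14 Hz, 18 Hz}.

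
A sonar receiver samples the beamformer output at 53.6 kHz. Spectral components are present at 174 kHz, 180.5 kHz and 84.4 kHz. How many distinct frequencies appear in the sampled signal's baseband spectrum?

3

fs/2 = 26.8 kHz.
174 kHz mod fs = 13.2 kHz.
13.2 kHz ≤ fs/2 = 26.8 kHz, appears at 13.2 kHz.
180.5 kHz mod fs = 19.7 kHz.
19.7 kHz ≤ fs/2 = 26.8 kHz, appears at 19.7 kHz.
84.4 kHz mod fs = 30.8 kHz.
30.8 kHz > fs/2 = 26.8 kHz, folds to fs − 30.8 kHz = 22.8 kHz.
Distinct values: {13.2 kHz, 19.7 kHz, 22.8 kHz} → 3.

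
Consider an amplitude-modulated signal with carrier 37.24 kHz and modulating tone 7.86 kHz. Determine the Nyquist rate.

AM sidebands sit at fc ± fm = 29.38 kHz and 45.1 kHz.
Highest-frequency component: 45.1 kHz.
Nyquist rate = 2 × 45.1 kHz = 90.2 kHz.

90.2 kHz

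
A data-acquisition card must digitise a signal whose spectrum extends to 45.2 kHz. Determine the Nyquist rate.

Nyquist rate = 2 × 45.2 kHz = 90.4 kHz.

90.4 kHz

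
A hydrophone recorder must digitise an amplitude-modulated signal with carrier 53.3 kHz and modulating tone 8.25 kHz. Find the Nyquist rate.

AM sidebands sit at fc ± fm = 45.05 kHz and 61.55 kHz.
Highest-frequency component: 61.55 kHz.
Nyquist rate = 2 × 61.55 kHz = 123.1 kHz.

123.1 kHz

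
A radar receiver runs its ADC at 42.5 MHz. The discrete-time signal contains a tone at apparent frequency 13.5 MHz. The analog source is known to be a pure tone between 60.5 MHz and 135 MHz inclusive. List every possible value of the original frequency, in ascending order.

Frequencies that alias to 13.5 MHz are k·fs ± 13.5 MHz for integer k ≥ 0.
k=0: 13.5 MHz.
k=1: 29 MHz, 56 MHz.
k=2: 71.5 MHz, 98.5 MHz.
k=3: 114 MHz, 141 MHz.
k=4: 156.5 MHz, 183.5 MHz.
Within [60.5 MHz, 135 MHz]: 71.5 MHz, 98.5 MHz, 114 MHz.

71.5 MHz, 98.5 MHz, 114 MHz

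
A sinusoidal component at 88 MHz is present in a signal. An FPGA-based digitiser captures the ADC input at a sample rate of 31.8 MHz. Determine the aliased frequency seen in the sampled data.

7.4 MHz

88 MHz mod fs = 24.4 MHz.
24.4 MHz > fs/2 = 15.9 MHz, folds to fs − 24.4 MHz = 7.4 MHz.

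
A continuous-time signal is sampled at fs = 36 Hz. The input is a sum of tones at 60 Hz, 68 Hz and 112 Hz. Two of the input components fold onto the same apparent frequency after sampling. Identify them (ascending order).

fs/2 = 18 Hz.
60 Hz mod fs = 24 Hz.
24 Hz > fs/2 = 18 Hz, folds to fs − 24 Hz = 12 Hz.
68 Hz mod fs = 32 Hz.
32 Hz > fs/2 = 18 Hz, folds to fs − 32 Hz = 4 Hz.
112 Hz mod fs = 4 Hz.
4 Hz ≤ fs/2 = 18 Hz, appears at 4 Hz.
68 Hz and 112 Hz both map to 4 Hz.

68 Hz, 112 Hz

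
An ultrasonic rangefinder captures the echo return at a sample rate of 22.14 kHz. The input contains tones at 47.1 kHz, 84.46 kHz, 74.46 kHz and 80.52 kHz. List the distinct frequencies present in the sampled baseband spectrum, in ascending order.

fs/2 = 11.07 kHz.
47.1 kHz mod fs = 2.82 kHz.
2.82 kHz ≤ fs/2 = 11.07 kHz, appears at 2.82 kHz.
84.46 kHz mod fs = 18.04 kHz.
18.04 kHz > fs/2 = 11.07 kHz, folds to fs − 18.04 kHz = 4.1 kHz.
74.46 kHz mod fs = 8.04 kHz.
8.04 kHz ≤ fs/2 = 11.07 kHz, appears at 8.04 kHz.
80.52 kHz mod fs = 14.1 kHz.
14.1 kHz > fs/2 = 11.07 kHz, folds to fs − 14.1 kHz = 8.04 kHz.
Distinct values: {2.82 kHz, 4.1 kHz, 8.04 kHz}.

2.82 kHz, 4.1 kHz, 8.04 kHz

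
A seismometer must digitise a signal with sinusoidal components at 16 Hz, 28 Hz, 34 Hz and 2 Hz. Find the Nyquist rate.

68 Hz

Highest-frequency component: 34 Hz.
Nyquist rate = 2 × 34 Hz = 68 Hz.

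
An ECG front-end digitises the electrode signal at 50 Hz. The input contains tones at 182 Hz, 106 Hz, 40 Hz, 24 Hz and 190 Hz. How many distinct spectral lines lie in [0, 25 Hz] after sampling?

4

fs/2 = 25 Hz.
182 Hz mod fs = 32 Hz.
32 Hz > fs/2 = 25 Hz, folds to fs − 32 Hz = 18 Hz.
106 Hz mod fs = 6 Hz.
6 Hz ≤ fs/2 = 25 Hz, appears at 6 Hz.
40 Hz > fs/2 = 25 Hz, folds to fs − 40 Hz = 10 Hz.
24 Hz ≤ fs/2 = 25 Hz, passes unchanged.
190 Hz mod fs = 40 Hz.
40 Hz > fs/2 = 25 Hz, folds to fs − 40 Hz = 10 Hz.
Distinct values: {6 Hz, 10 Hz, 18 Hz, 24 Hz} → 4.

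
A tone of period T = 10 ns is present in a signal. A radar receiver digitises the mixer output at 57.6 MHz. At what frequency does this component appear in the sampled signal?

15.2 MHz

T = 10 ns → f = 1/T = 100 MHz.
100 MHz mod fs = 42.4 MHz.
42.4 MHz > fs/2 = 28.8 MHz, folds to fs − 42.4 MHz = 15.2 MHz.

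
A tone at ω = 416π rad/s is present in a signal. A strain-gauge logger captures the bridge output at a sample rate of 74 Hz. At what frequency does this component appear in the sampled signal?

ω = 416π rad/s → f = ω/(2π) = 208 Hz.
208 Hz mod fs = 60 Hz.
60 Hz > fs/2 = 37 Hz, folds to fs − 60 Hz = 14 Hz.

14 Hz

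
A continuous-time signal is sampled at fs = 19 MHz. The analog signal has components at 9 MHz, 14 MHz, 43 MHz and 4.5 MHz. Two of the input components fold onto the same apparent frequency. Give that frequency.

5 MHz

fs/2 = 9.5 MHz.
9 MHz ≤ fs/2 = 9.5 MHz, passes unchanged.
14 MHz > fs/2 = 9.5 MHz, folds to fs − 14 MHz = 5 MHz.
43 MHz mod fs = 5 MHz.
5 MHz ≤ fs/2 = 9.5 MHz, appears at 5 MHz.
4.5 MHz ≤ fs/2 = 9.5 MHz, passes unchanged.
14 MHz and 43 MHz both map to 5 MHz.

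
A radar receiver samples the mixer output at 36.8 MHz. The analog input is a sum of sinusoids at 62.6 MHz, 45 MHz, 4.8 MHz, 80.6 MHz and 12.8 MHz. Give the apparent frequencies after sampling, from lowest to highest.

4.8 MHz, 7 MHz, 8.2 MHz, 11 MHz, 12.8 MHz

fs/2 = 18.4 MHz.
62.6 MHz mod fs = 25.8 MHz.
25.8 MHz > fs/2 = 18.4 MHz, folds to fs − 25.8 MHz = 11 MHz.
45 MHz mod fs = 8.2 MHz.
8.2 MHz ≤ fs/2 = 18.4 MHz, appears at 8.2 MHz.
4.8 MHz ≤ fs/2 = 18.4 MHz, passes unchanged.
80.6 MHz mod fs = 7 MHz.
7 MHz ≤ fs/2 = 18.4 MHz, appears at 7 MHz.
12.8 MHz ≤ fs/2 = 18.4 MHz, passes unchanged.
Distinct values: {4.8 MHz, 7 MHz, 8.2 MHz, 11 MHz, 12.8 MHz}.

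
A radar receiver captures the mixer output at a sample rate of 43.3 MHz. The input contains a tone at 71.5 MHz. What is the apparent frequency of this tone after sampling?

15.1 MHz

71.5 MHz mod fs = 28.2 MHz.
28.2 MHz > fs/2 = 21.65 MHz, folds to fs − 28.2 MHz = 15.1 MHz.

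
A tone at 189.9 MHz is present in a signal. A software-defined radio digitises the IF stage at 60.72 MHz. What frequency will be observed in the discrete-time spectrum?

7.74 MHz

189.9 MHz mod fs = 7.74 MHz.
7.74 MHz ≤ fs/2 = 30.36 MHz, appears at 7.74 MHz.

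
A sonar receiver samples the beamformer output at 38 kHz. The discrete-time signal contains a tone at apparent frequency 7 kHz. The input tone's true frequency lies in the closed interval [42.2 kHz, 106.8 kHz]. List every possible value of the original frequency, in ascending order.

45 kHz, 69 kHz, 83 kHz

Frequencies that alias to 7 kHz are k·fs ± 7 kHz for integer k ≥ 0.
k=0: 7 kHz.
k=1: 31 kHz, 45 kHz.
k=2: 69 kHz, 83 kHz.
k=3: 107 kHz, 121 kHz.
Within [42.2 kHz, 106.8 kHz]: 45 kHz, 69 kHz, 83 kHz.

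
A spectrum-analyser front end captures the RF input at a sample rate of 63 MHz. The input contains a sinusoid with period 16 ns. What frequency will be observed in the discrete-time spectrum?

0.5 MHz

T = 16 ns → f = 1/T = 62.5 MHz.
62.5 MHz > fs/2 = 31.5 MHz, folds to fs − 62.5 MHz = 0.5 MHz.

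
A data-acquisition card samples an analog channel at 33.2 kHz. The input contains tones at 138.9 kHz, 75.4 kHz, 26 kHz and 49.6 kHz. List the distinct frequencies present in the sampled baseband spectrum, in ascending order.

6.1 kHz, 7.2 kHz, 9 kHz, 16.4 kHz

fs/2 = 16.6 kHz.
138.9 kHz mod fs = 6.1 kHz.
6.1 kHz ≤ fs/2 = 16.6 kHz, appears at 6.1 kHz.
75.4 kHz mod fs = 9 kHz.
9 kHz ≤ fs/2 = 16.6 kHz, appears at 9 kHz.
26 kHz > fs/2 = 16.6 kHz, folds to fs − 26 kHz = 7.2 kHz.
49.6 kHz mod fs = 16.4 kHz.
16.4 kHz ≤ fs/2 = 16.6 kHz, appears at 16.4 kHz.
Distinct values: {6.1 kHz, 7.2 kHz, 9 kHz, 16.4 kHz}.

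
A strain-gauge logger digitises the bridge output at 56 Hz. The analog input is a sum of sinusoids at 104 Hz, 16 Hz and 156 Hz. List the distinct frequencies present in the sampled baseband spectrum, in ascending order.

8 Hz, 12 Hz, 16 Hz

fs/2 = 28 Hz.
104 Hz mod fs = 48 Hz.
48 Hz > fs/2 = 28 Hz, folds to fs − 48 Hz = 8 Hz.
16 Hz ≤ fs/2 = 28 Hz, passes unchanged.
156 Hz mod fs = 44 Hz.
44 Hz > fs/2 = 28 Hz, folds to fs − 44 Hz = 12 Hz.
Distinct values: {8 Hz, 12 Hz, 16 Hz}.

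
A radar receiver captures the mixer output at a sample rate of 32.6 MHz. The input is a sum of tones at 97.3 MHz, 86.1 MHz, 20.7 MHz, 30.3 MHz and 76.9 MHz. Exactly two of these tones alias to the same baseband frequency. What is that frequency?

fs/2 = 16.3 MHz.
97.3 MHz mod fs = 32.1 MHz.
32.1 MHz > fs/2 = 16.3 MHz, folds to fs − 32.1 MHz = 0.5 MHz.
86.1 MHz mod fs = 20.9 MHz.
20.9 MHz > fs/2 = 16.3 MHz, folds to fs − 20.9 MHz = 11.7 MHz.
20.7 MHz > fs/2 = 16.3 MHz, folds to fs − 20.7 MHz = 11.9 MHz.
30.3 MHz > fs/2 = 16.3 MHz, folds to fs − 30.3 MHz = 2.3 MHz.
76.9 MHz mod fs = 11.7 MHz.
11.7 MHz ≤ fs/2 = 16.3 MHz, appears at 11.7 MHz.
76.9 MHz and 86.1 MHz both map to 11.7 MHz.

11.7 MHz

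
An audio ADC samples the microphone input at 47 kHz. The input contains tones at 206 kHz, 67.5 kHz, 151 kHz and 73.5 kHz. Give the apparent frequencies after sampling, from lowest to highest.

fs/2 = 23.5 kHz.
206 kHz mod fs = 18 kHz.
18 kHz ≤ fs/2 = 23.5 kHz, appears at 18 kHz.
67.5 kHz mod fs = 20.5 kHz.
20.5 kHz ≤ fs/2 = 23.5 kHz, appears at 20.5 kHz.
151 kHz mod fs = 10 kHz.
10 kHz ≤ fs/2 = 23.5 kHz, appears at 10 kHz.
73.5 kHz mod fs = 26.5 kHz.
26.5 kHz > fs/2 = 23.5 kHz, folds to fs − 26.5 kHz = 20.5 kHz.
Distinct values: {10 kHz, 18 kHz, 20.5 kHz}.

10 kHz, 18 kHz, 20.5 kHz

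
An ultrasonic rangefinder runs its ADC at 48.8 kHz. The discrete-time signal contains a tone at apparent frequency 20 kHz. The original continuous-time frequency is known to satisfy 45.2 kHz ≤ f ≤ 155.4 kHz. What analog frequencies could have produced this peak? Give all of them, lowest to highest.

68.8 kHz, 77.6 kHz, 117.6 kHz, 126.4 kHz

Frequencies that alias to 20 kHz are k·fs ± 20 kHz for integer k ≥ 0.
k=0: 20 kHz.
k=1: 28.8 kHz, 68.8 kHz.
k=2: 77.6 kHz, 117.6 kHz.
k=3: 126.4 kHz, 166.4 kHz.
k=4: 175.2 kHz, 215.2 kHz.
Within [45.2 kHz, 155.4 kHz]: 68.8 kHz, 77.6 kHz, 117.6 kHz, 126.4 kHz.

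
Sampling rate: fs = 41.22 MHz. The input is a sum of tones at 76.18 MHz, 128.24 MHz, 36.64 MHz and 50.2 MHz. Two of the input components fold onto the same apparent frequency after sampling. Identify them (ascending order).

fs/2 = 20.61 MHz.
76.18 MHz mod fs = 34.96 MHz.
34.96 MHz > fs/2 = 20.61 MHz, folds to fs − 34.96 MHz = 6.26 MHz.
128.24 MHz mod fs = 4.58 MHz.
4.58 MHz ≤ fs/2 = 20.61 MHz, appears at 4.58 MHz.
36.64 MHz > fs/2 = 20.61 MHz, folds to fs − 36.64 MHz = 4.58 MHz.
50.2 MHz mod fs = 8.98 MHz.
8.98 MHz ≤ fs/2 = 20.61 MHz, appears at 8.98 MHz.
36.64 MHz and 128.24 MHz both map to 4.58 MHz.

36.64 MHz, 128.24 MHz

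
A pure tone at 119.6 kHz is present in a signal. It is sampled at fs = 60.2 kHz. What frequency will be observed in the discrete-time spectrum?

119.6 kHz mod fs = 59.4 kHz.
59.4 kHz > fs/2 = 30.1 kHz, folds to fs − 59.4 kHz = 0.8 kHz.

0.8 kHz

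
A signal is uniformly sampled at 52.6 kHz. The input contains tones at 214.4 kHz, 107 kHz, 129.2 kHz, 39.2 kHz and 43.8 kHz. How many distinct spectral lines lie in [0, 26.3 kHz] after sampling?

5

fs/2 = 26.3 kHz.
214.4 kHz mod fs = 4 kHz.
4 kHz ≤ fs/2 = 26.3 kHz, appears at 4 kHz.
107 kHz mod fs = 1.8 kHz.
1.8 kHz ≤ fs/2 = 26.3 kHz, appears at 1.8 kHz.
129.2 kHz mod fs = 24 kHz.
24 kHz ≤ fs/2 = 26.3 kHz, appears at 24 kHz.
39.2 kHz > fs/2 = 26.3 kHz, folds to fs − 39.2 kHz = 13.4 kHz.
43.8 kHz > fs/2 = 26.3 kHz, folds to fs − 43.8 kHz = 8.8 kHz.
Distinct values: {1.8 kHz, 4 kHz, 8.8 kHz, 13.4 kHz, 24 kHz} → 5.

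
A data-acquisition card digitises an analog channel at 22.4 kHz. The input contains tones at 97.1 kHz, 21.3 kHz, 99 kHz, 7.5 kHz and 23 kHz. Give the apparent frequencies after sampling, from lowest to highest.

0.6 kHz, 1.1 kHz, 7.5 kHz, 9.4 kHz

fs/2 = 11.2 kHz.
97.1 kHz mod fs = 7.5 kHz.
7.5 kHz ≤ fs/2 = 11.2 kHz, appears at 7.5 kHz.
21.3 kHz > fs/2 = 11.2 kHz, folds to fs − 21.3 kHz = 1.1 kHz.
99 kHz mod fs = 9.4 kHz.
9.4 kHz ≤ fs/2 = 11.2 kHz, appears at 9.4 kHz.
7.5 kHz ≤ fs/2 = 11.2 kHz, passes unchanged.
23 kHz mod fs = 0.6 kHz.
0.6 kHz ≤ fs/2 = 11.2 kHz, appears at 0.6 kHz.
Distinct values: {0.6 kHz, 1.1 kHz, 7.5 kHz, 9.4 kHz}.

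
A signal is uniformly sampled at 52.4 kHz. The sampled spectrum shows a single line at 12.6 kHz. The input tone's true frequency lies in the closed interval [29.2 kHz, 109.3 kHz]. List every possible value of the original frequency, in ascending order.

Frequencies that alias to 12.6 kHz are k·fs ± 12.6 kHz for integer k ≥ 0.
k=0: 12.6 kHz.
k=1: 39.8 kHz, 65 kHz.
k=2: 92.2 kHz, 117.4 kHz.
k=3: 144.6 kHz, 169.8 kHz.
Within [29.2 kHz, 109.3 kHz]: 39.8 kHz, 65 kHz, 92.2 kHz.

39.8 kHz, 65 kHz, 92.2 kHz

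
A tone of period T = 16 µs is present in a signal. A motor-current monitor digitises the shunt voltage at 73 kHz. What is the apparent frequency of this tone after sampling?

10.5 kHz

T = 16 µs → f = 1/T = 62.5 kHz.
62.5 kHz > fs/2 = 36.5 kHz, folds to fs − 62.5 kHz = 10.5 kHz.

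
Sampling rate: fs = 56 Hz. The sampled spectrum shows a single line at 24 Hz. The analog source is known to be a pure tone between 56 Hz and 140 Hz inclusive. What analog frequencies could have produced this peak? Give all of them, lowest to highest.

Frequencies that alias to 24 Hz are k·fs ± 24 Hz for integer k ≥ 0.
k=0: 24 Hz.
k=1: 32 Hz, 80 Hz.
k=2: 88 Hz, 136 Hz.
k=3: 144 Hz, 192 Hz.
Within [56 Hz, 140 Hz]: 80 Hz, 88 Hz, 136 Hz.

80 Hz, 88 Hz, 136 Hz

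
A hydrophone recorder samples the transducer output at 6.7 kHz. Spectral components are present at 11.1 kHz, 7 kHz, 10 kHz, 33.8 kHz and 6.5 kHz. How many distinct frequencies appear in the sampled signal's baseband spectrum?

4

fs/2 = 3.35 kHz.
11.1 kHz mod fs = 4.4 kHz.
4.4 kHz > fs/2 = 3.35 kHz, folds to fs − 4.4 kHz = 2.3 kHz.
7 kHz mod fs = 0.3 kHz.
0.3 kHz ≤ fs/2 = 3.35 kHz, appears at 0.3 kHz.
10 kHz mod fs = 3.3 kHz.
3.3 kHz ≤ fs/2 = 3.35 kHz, appears at 3.3 kHz.
33.8 kHz mod fs = 0.3 kHz.
0.3 kHz ≤ fs/2 = 3.35 kHz, appears at 0.3 kHz.
6.5 kHz > fs/2 = 3.35 kHz, folds to fs − 6.5 kHz = 0.2 kHz.
Distinct values: {0.2 kHz, 0.3 kHz, 2.3 kHz, 3.3 kHz} → 4.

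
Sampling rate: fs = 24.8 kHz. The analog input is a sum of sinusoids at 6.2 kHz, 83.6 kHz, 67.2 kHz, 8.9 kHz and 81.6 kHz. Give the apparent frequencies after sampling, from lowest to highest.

fs/2 = 12.4 kHz.
6.2 kHz ≤ fs/2 = 12.4 kHz, passes unchanged.
83.6 kHz mod fs = 9.2 kHz.
9.2 kHz ≤ fs/2 = 12.4 kHz, appears at 9.2 kHz.
67.2 kHz mod fs = 17.6 kHz.
17.6 kHz > fs/2 = 12.4 kHz, folds to fs − 17.6 kHz = 7.2 kHz.
8.9 kHz ≤ fs/2 = 12.4 kHz, passes unchanged.
81.6 kHz mod fs = 7.2 kHz.
7.2 kHz ≤ fs/2 = 12.4 kHz, appears at 7.2 kHz.
Distinct values: {6.2 kHz, 7.2 kHz, 8.9 kHz, 9.2 kHz}.

6.2 kHz, 7.2 kHz, 8.9 kHz, 9.2 kHz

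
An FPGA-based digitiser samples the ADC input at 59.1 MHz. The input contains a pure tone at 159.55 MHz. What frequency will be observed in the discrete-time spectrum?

159.55 MHz mod fs = 41.35 MHz.
41.35 MHz > fs/2 = 29.55 MHz, folds to fs − 41.35 MHz = 17.75 MHz.

17.75 MHz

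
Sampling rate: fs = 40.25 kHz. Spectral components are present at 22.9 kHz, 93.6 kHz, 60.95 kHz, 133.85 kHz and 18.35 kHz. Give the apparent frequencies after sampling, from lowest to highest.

fs/2 = 20.125 kHz.
22.9 kHz > fs/2 = 20.125 kHz, folds to fs − 22.9 kHz = 17.35 kHz.
93.6 kHz mod fs = 13.1 kHz.
13.1 kHz ≤ fs/2 = 20.125 kHz, appears at 13.1 kHz.
60.95 kHz mod fs = 20.7 kHz.
20.7 kHz > fs/2 = 20.125 kHz, folds to fs − 20.7 kHz = 19.55 kHz.
133.85 kHz mod fs = 13.1 kHz.
13.1 kHz ≤ fs/2 = 20.125 kHz, appears at 13.1 kHz.
18.35 kHz ≤ fs/2 = 20.125 kHz, passes unchanged.
Distinct values: {13.1 kHz, 17.35 kHz, 18.35 kHz, 19.55 kHz}.

13.1 kHz, 17.35 kHz, 18.35 kHz, 19.55 kHz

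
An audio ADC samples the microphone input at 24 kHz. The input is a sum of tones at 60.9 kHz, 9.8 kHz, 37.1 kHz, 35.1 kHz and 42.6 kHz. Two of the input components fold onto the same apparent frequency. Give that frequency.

fs/2 = 12 kHz.
60.9 kHz mod fs = 12.9 kHz.
12.9 kHz > fs/2 = 12 kHz, folds to fs − 12.9 kHz = 11.1 kHz.
9.8 kHz ≤ fs/2 = 12 kHz, passes unchanged.
37.1 kHz mod fs = 13.1 kHz.
13.1 kHz > fs/2 = 12 kHz, folds to fs − 13.1 kHz = 10.9 kHz.
35.1 kHz mod fs = 11.1 kHz.
11.1 kHz ≤ fs/2 = 12 kHz, appears at 11.1 kHz.
42.6 kHz mod fs = 18.6 kHz.
18.6 kHz > fs/2 = 12 kHz, folds to fs − 18.6 kHz = 5.4 kHz.
35.1 kHz and 60.9 kHz both map to 11.1 kHz.

11.1 kHz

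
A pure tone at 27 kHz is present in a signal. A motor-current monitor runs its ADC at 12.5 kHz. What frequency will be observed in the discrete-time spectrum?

27 kHz mod fs = 2 kHz.
2 kHz ≤ fs/2 = 6.25 kHz, appears at 2 kHz.

2 kHz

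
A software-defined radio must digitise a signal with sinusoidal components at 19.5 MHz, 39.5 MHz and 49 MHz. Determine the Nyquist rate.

98 MHz

Highest-frequency component: 49 MHz.
Nyquist rate = 2 × 49 MHz = 98 MHz.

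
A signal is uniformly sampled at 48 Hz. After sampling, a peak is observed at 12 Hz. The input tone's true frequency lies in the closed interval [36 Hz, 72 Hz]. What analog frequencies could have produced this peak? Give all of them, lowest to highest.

36 Hz, 60 Hz

Frequencies that alias to 12 Hz are k·fs ± 12 Hz for integer k ≥ 0.
k=0: 12 Hz.
k=1: 36 Hz, 60 Hz.
k=2: 84 Hz, 108 Hz.
Within [36 Hz, 72 Hz]: 36 Hz, 60 Hz.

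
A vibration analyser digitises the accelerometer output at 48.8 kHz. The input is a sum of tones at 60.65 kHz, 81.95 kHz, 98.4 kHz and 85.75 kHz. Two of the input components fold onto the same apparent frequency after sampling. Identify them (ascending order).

60.65 kHz, 85.75 kHz

fs/2 = 24.4 kHz.
60.65 kHz mod fs = 11.85 kHz.
11.85 kHz ≤ fs/2 = 24.4 kHz, appears at 11.85 kHz.
81.95 kHz mod fs = 33.15 kHz.
33.15 kHz > fs/2 = 24.4 kHz, folds to fs − 33.15 kHz = 15.65 kHz.
98.4 kHz mod fs = 0.8 kHz.
0.8 kHz ≤ fs/2 = 24.4 kHz, appears at 0.8 kHz.
85.75 kHz mod fs = 36.95 kHz.
36.95 kHz > fs/2 = 24.4 kHz, folds to fs − 36.95 kHz = 11.85 kHz.
60.65 kHz and 85.75 kHz both map to 11.85 kHz.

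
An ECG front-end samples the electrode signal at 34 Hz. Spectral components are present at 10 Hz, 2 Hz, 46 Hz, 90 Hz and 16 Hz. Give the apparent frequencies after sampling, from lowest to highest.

2 Hz, 10 Hz, 12 Hz, 16 Hz

fs/2 = 17 Hz.
10 Hz ≤ fs/2 = 17 Hz, passes unchanged.
2 Hz ≤ fs/2 = 17 Hz, passes unchanged.
46 Hz mod fs = 12 Hz.
12 Hz ≤ fs/2 = 17 Hz, appears at 12 Hz.
90 Hz mod fs = 22 Hz.
22 Hz > fs/2 = 17 Hz, folds to fs − 22 Hz = 12 Hz.
16 Hz ≤ fs/2 = 17 Hz, passes unchanged.
Distinct values: {2 Hz, 10 Hz, 12 Hz, 16 Hz}.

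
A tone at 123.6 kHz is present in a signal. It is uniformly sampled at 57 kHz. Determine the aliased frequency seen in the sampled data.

123.6 kHz mod fs = 9.6 kHz.
9.6 kHz ≤ fs/2 = 28.5 kHz, appears at 9.6 kHz.

9.6 kHz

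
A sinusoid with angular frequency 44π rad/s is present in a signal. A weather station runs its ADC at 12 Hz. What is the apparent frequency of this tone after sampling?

ω = 44π rad/s → f = ω/(2π) = 22 Hz.
22 Hz mod fs = 10 Hz.
10 Hz > fs/2 = 6 Hz, folds to fs − 10 Hz = 2 Hz.

2 Hz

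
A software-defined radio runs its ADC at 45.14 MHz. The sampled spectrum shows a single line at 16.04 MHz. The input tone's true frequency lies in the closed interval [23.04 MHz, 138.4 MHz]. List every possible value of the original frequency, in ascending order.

29.1 MHz, 61.18 MHz, 74.24 MHz, 106.32 MHz, 119.38 MHz

Frequencies that alias to 16.04 MHz are k·fs ± 16.04 MHz for integer k ≥ 0.
k=0: 16.04 MHz.
k=1: 29.1 MHz, 61.18 MHz.
k=2: 74.24 MHz, 106.32 MHz.
k=3: 119.38 MHz, 151.46 MHz.
k=4: 164.52 MHz, 196.6 MHz.
Within [23.04 MHz, 138.4 MHz]: 29.1 MHz, 61.18 MHz, 74.24 MHz, 106.32 MHz, 119.38 MHz.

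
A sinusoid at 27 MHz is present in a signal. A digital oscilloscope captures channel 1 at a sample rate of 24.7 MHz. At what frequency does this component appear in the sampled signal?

27 MHz mod fs = 2.3 MHz.
2.3 MHz ≤ fs/2 = 12.35 MHz, appears at 2.3 MHz.

2.3 MHz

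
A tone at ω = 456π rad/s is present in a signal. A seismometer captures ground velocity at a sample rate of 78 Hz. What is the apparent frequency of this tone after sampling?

6 Hz

ω = 456π rad/s → f = ω/(2π) = 228 Hz.
228 Hz mod fs = 72 Hz.
72 Hz > fs/2 = 39 Hz, folds to fs − 72 Hz = 6 Hz.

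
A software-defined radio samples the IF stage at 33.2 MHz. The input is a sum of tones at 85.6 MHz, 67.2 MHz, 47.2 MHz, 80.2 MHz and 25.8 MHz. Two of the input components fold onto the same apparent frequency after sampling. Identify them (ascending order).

47.2 MHz, 85.6 MHz

fs/2 = 16.6 MHz.
85.6 MHz mod fs = 19.2 MHz.
19.2 MHz > fs/2 = 16.6 MHz, folds to fs − 19.2 MHz = 14 MHz.
67.2 MHz mod fs = 0.8 MHz.
0.8 MHz ≤ fs/2 = 16.6 MHz, appears at 0.8 MHz.
47.2 MHz mod fs = 14 MHz.
14 MHz ≤ fs/2 = 16.6 MHz, appears at 14 MHz.
80.2 MHz mod fs = 13.8 MHz.
13.8 MHz ≤ fs/2 = 16.6 MHz, appears at 13.8 MHz.
25.8 MHz > fs/2 = 16.6 MHz, folds to fs − 25.8 MHz = 7.4 MHz.
47.2 MHz and 85.6 MHz both map to 14 MHz.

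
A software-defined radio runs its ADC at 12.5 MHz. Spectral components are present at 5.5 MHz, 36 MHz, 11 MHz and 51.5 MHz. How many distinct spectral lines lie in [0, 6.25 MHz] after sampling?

2

fs/2 = 6.25 MHz.
5.5 MHz ≤ fs/2 = 6.25 MHz, passes unchanged.
36 MHz mod fs = 11 MHz.
11 MHz > fs/2 = 6.25 MHz, folds to fs − 11 MHz = 1.5 MHz.
11 MHz > fs/2 = 6.25 MHz, folds to fs − 11 MHz = 1.5 MHz.
51.5 MHz mod fs = 1.5 MHz.
1.5 MHz ≤ fs/2 = 6.25 MHz, appears at 1.5 MHz.
Distinct values: {1.5 MHz, 5.5 MHz} → 2.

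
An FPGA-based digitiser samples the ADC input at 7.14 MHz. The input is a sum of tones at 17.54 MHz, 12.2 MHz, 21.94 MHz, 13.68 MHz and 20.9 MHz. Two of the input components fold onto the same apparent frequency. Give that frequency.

0.52 MHz

fs/2 = 3.57 MHz.
17.54 MHz mod fs = 3.26 MHz.
3.26 MHz ≤ fs/2 = 3.57 MHz, appears at 3.26 MHz.
12.2 MHz mod fs = 5.06 MHz.
5.06 MHz > fs/2 = 3.57 MHz, folds to fs − 5.06 MHz = 2.08 MHz.
21.94 MHz mod fs = 0.52 MHz.
0.52 MHz ≤ fs/2 = 3.57 MHz, appears at 0.52 MHz.
13.68 MHz mod fs = 6.54 MHz.
6.54 MHz > fs/2 = 3.57 MHz, folds to fs − 6.54 MHz = 0.6 MHz.
20.9 MHz mod fs = 6.62 MHz.
6.62 MHz > fs/2 = 3.57 MHz, folds to fs − 6.62 MHz = 0.52 MHz.
20.9 MHz and 21.94 MHz both map to 0.52 MHz.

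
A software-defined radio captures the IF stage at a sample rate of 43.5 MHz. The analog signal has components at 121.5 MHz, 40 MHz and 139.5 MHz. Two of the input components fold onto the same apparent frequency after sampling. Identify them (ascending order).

121.5 MHz, 139.5 MHz

fs/2 = 21.75 MHz.
121.5 MHz mod fs = 34.5 MHz.
34.5 MHz > fs/2 = 21.75 MHz, folds to fs − 34.5 MHz = 9 MHz.
40 MHz > fs/2 = 21.75 MHz, folds to fs − 40 MHz = 3.5 MHz.
139.5 MHz mod fs = 9 MHz.
9 MHz ≤ fs/2 = 21.75 MHz, appears at 9 MHz.
121.5 MHz and 139.5 MHz both map to 9 MHz.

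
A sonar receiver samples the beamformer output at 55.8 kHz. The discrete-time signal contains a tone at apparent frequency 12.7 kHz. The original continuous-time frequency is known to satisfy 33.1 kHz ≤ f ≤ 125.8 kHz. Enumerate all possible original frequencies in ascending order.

Frequencies that alias to 12.7 kHz are k·fs ± 12.7 kHz for integer k ≥ 0.
k=0: 12.7 kHz.
k=1: 43.1 kHz, 68.5 kHz.
k=2: 98.9 kHz, 124.3 kHz.
k=3: 154.7 kHz, 180.1 kHz.
Within [33.1 kHz, 125.8 kHz]: 43.1 kHz, 68.5 kHz, 98.9 kHz, 124.3 kHz.

43.1 kHz, 68.5 kHz, 98.9 kHz, 124.3 kHz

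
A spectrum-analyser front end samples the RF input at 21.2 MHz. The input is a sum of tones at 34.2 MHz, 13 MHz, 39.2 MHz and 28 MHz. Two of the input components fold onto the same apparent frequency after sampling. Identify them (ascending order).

fs/2 = 10.6 MHz.
34.2 MHz mod fs = 13 MHz.
13 MHz > fs/2 = 10.6 MHz, folds to fs − 13 MHz = 8.2 MHz.
13 MHz > fs/2 = 10.6 MHz, folds to fs − 13 MHz = 8.2 MHz.
39.2 MHz mod fs = 18 MHz.
18 MHz > fs/2 = 10.6 MHz, folds to fs − 18 MHz = 3.2 MHz.
28 MHz mod fs = 6.8 MHz.
6.8 MHz ≤ fs/2 = 10.6 MHz, appears at 6.8 MHz.
13 MHz and 34.2 MHz both map to 8.2 MHz.

13 MHz, 34.2 MHz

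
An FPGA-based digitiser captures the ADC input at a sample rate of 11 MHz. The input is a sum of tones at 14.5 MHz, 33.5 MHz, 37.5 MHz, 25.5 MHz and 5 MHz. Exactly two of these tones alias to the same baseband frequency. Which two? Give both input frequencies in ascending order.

14.5 MHz, 25.5 MHz

fs/2 = 5.5 MHz.
14.5 MHz mod fs = 3.5 MHz.
3.5 MHz ≤ fs/2 = 5.5 MHz, appears at 3.5 MHz.
33.5 MHz mod fs = 0.5 MHz.
0.5 MHz ≤ fs/2 = 5.5 MHz, appears at 0.5 MHz.
37.5 MHz mod fs = 4.5 MHz.
4.5 MHz ≤ fs/2 = 5.5 MHz, appears at 4.5 MHz.
25.5 MHz mod fs = 3.5 MHz.
3.5 MHz ≤ fs/2 = 5.5 MHz, appears at 3.5 MHz.
5 MHz ≤ fs/2 = 5.5 MHz, passes unchanged.
14.5 MHz and 25.5 MHz both map to 3.5 MHz.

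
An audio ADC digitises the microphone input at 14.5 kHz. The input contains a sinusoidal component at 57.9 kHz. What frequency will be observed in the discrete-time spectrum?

57.9 kHz mod fs = 14.4 kHz.
14.4 kHz > fs/2 = 7.25 kHz, folds to fs − 14.4 kHz = 0.1 kHz.

0.1 kHz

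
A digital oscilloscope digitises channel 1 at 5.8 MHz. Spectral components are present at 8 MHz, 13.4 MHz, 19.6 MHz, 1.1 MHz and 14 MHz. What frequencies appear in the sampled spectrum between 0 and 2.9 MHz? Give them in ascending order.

1.1 MHz, 1.8 MHz, 2.2 MHz, 2.4 MHz

fs/2 = 2.9 MHz.
8 MHz mod fs = 2.2 MHz.
2.2 MHz ≤ fs/2 = 2.9 MHz, appears at 2.2 MHz.
13.4 MHz mod fs = 1.8 MHz.
1.8 MHz ≤ fs/2 = 2.9 MHz, appears at 1.8 MHz.
19.6 MHz mod fs = 2.2 MHz.
2.2 MHz ≤ fs/2 = 2.9 MHz, appears at 2.2 MHz.
1.1 MHz ≤ fs/2 = 2.9 MHz, passes unchanged.
14 MHz mod fs = 2.4 MHz.
2.4 MHz ≤ fs/2 = 2.9 MHz, appears at 2.4 MHz.
Distinct values: {1.1 MHz, 1.8 MHz, 2.2 MHz, 2.4 MHz}.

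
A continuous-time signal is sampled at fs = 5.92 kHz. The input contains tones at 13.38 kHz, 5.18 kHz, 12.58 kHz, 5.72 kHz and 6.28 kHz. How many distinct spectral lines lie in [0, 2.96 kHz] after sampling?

fs/2 = 2.96 kHz.
13.38 kHz mod fs = 1.54 kHz.
1.54 kHz ≤ fs/2 = 2.96 kHz, appears at 1.54 kHz.
5.18 kHz > fs/2 = 2.96 kHz, folds to fs − 5.18 kHz = 0.74 kHz.
12.58 kHz mod fs = 0.74 kHz.
0.74 kHz ≤ fs/2 = 2.96 kHz, appears at 0.74 kHz.
5.72 kHz > fs/2 = 2.96 kHz, folds to fs − 5.72 kHz = 0.2 kHz.
6.28 kHz mod fs = 0.36 kHz.
0.36 kHz ≤ fs/2 = 2.96 kHz, appears at 0.36 kHz.
Distinct values: {0.2 kHz, 0.36 kHz, 0.74 kHz, 1.54 kHz} → 4.

4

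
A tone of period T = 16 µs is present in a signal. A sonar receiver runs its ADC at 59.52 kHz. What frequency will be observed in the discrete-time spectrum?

T = 16 µs → f = 1/T = 62.5 kHz.
62.5 kHz mod fs = 2.98 kHz.
2.98 kHz ≤ fs/2 = 29.76 kHz, appears at 2.98 kHz.

2.98 kHz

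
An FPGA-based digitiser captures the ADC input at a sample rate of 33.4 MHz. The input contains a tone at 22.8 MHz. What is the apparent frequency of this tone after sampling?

22.8 MHz > fs/2 = 16.7 MHz, folds to fs − 22.8 MHz = 10.6 MHz.

10.6 MHz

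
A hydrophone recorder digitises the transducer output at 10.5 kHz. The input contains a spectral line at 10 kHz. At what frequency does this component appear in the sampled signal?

10 kHz > fs/2 = 5.25 kHz, folds to fs − 10 kHz = 0.5 kHz.

0.5 kHz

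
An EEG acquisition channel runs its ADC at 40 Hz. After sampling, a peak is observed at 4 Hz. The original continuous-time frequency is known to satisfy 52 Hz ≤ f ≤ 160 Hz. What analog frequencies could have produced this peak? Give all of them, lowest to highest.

Frequencies that alias to 4 Hz are k·fs ± 4 Hz for integer k ≥ 0.
k=0: 4 Hz.
k=1: 36 Hz, 44 Hz.
k=2: 76 Hz, 84 Hz.
k=3: 116 Hz, 124 Hz.
k=4: 156 Hz, 164 Hz.
k=5: 196 Hz, 204 Hz.
Within [52 Hz, 160 Hz]: 76 Hz, 84 Hz, 116 Hz, 124 Hz, 156 Hz.

76 Hz, 84 Hz, 116 Hz, 124 Hz, 156 Hz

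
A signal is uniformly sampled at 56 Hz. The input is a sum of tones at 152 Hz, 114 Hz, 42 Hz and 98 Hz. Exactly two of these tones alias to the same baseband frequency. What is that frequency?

14 Hz

fs/2 = 28 Hz.
152 Hz mod fs = 40 Hz.
40 Hz > fs/2 = 28 Hz, folds to fs − 40 Hz = 16 Hz.
114 Hz mod fs = 2 Hz.
2 Hz ≤ fs/2 = 28 Hz, appears at 2 Hz.
42 Hz > fs/2 = 28 Hz, folds to fs − 42 Hz = 14 Hz.
98 Hz mod fs = 42 Hz.
42 Hz > fs/2 = 28 Hz, folds to fs − 42 Hz = 14 Hz.
42 Hz and 98 Hz both map to 14 Hz.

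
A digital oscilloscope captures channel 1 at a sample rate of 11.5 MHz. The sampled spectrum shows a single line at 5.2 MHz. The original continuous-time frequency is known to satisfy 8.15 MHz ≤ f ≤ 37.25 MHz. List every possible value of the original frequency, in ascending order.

Frequencies that alias to 5.2 MHz are k·fs ± 5.2 MHz for integer k ≥ 0.
k=0: 5.2 MHz.
k=1: 6.3 MHz, 16.7 MHz.
k=2: 17.8 MHz, 28.2 MHz.
k=3: 29.3 MHz, 39.7 MHz.
k=4: 40.8 MHz, 51.2 MHz.
Within [8.15 MHz, 37.25 MHz]: 16.7 MHz, 17.8 MHz, 28.2 MHz, 29.3 MHz.

16.7 MHz, 17.8 MHz, 28.2 MHz, 29.3 MHz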